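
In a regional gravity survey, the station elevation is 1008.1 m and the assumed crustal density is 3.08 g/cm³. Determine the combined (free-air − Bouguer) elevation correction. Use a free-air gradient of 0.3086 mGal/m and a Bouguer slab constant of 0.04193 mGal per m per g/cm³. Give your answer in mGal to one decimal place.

Combined gradient = 0.3086 − 0.04193 × 3.08 = 0.1794556 mGal/m
Combined elevation correction = 0.1794556 × 1008.1 = 180.9 mGal

180.9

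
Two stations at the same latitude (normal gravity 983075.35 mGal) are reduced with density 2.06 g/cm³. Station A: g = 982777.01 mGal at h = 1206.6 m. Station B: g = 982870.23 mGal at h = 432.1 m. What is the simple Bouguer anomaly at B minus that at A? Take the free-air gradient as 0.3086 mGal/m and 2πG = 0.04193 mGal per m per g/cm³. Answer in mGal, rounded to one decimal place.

Δg_SB(A) = 982777.01 − 983075.35 + 0.3086×1206.6 − 0.04193×2.06×1206.6 = -30.20 mGal
Δg_SB(B) = 982870.23 − 983075.35 + 0.3086×432.1 − 0.04193×2.06×432.1 = -109.10 mGal
Difference = -109.10 − (-30.20) = -78.90 mGal

-78.9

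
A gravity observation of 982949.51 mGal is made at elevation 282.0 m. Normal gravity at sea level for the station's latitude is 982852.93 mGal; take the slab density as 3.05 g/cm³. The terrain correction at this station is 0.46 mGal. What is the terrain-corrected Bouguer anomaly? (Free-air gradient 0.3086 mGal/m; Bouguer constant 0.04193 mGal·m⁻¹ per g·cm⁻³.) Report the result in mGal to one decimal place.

148.0

Free-air correction = 0.3086 × 282.0 = 87.03 mGal
Free-air anomaly = 982949.51 − 982852.93 + (87.03) = 183.61 mGal
Bouguer slab correction = 0.04193 × 3.05 × 282.0 = 36.06 mGal
Simple Bouguer anomaly = 183.61 − (36.06) = 147.55 mGal
Complete Bouguer anomaly = 147.55 + 0.46 = 148.01 mGal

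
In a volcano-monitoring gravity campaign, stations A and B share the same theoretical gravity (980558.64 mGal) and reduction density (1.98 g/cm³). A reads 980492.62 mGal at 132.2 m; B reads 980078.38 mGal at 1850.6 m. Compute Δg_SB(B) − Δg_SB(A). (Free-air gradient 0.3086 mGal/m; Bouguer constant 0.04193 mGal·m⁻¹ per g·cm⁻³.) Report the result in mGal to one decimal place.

Δg_SB(A) = 980492.62 − 980558.64 + 0.3086×132.2 − 0.04193×1.98×132.2 = -36.20 mGal
Δg_SB(B) = 980078.38 − 980558.64 + 0.3086×1850.6 − 0.04193×1.98×1850.6 = -62.80 mGal
Difference = -62.80 − (-36.20) = -26.60 mGal

-26.6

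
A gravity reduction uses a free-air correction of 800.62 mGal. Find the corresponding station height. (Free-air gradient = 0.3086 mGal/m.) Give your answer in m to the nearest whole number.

h = 800.62 / 0.3086 = 2594.36 m

2594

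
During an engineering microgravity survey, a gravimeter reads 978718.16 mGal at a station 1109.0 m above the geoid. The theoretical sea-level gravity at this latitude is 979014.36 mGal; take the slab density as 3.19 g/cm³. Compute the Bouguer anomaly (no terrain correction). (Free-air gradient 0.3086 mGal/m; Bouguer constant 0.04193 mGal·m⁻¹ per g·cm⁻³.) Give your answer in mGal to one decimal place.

Free-air correction = 0.3086 × 1109.0 = 342.24 mGal
Free-air anomaly = 978718.16 − 979014.36 + (342.24) = 46.04 mGal
Bouguer slab correction = 0.04193 × 3.19 × 1109.0 = 148.34 mGal
Simple Bouguer anomaly = 46.04 − (148.34) = -102.30 mGal

-102.3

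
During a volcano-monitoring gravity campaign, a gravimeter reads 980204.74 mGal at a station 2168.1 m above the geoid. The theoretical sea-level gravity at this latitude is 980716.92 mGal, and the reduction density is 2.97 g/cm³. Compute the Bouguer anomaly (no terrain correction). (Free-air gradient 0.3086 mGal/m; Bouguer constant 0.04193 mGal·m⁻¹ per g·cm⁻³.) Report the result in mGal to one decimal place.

Free-air correction = 0.3086 × 2168.1 = 669.08 mGal
Free-air anomaly = 980204.74 − 980716.92 + (669.08) = 156.90 mGal
Bouguer slab correction = 0.04193 × 2.97 × 2168.1 = 270.00 mGal
Simple Bouguer anomaly = 156.90 − (270.00) = -113.10 mGal

-113.1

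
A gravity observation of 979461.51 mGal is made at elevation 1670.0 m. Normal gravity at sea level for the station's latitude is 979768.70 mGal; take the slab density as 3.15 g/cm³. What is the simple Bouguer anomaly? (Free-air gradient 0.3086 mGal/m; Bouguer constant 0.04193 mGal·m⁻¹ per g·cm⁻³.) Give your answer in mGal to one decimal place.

Free-air correction = 0.3086 × 1670.0 = 515.36 mGal
Free-air anomaly = 979461.51 − 979768.70 + (515.36) = 208.17 mGal
Bouguer slab correction = 0.04193 × 3.15 × 1670.0 = 220.57 mGal
Simple Bouguer anomaly = 208.17 − (220.57) = -12.40 mGal

-12.4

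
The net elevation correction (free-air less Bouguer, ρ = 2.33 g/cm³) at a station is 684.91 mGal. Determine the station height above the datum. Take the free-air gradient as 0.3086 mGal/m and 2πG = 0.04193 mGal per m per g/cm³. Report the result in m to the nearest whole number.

Combined gradient = 0.3086 − 0.04193 × 2.33 = 0.2109031 mGal/m
h = 684.91 / 0.2109031 = 3247.51 m

3248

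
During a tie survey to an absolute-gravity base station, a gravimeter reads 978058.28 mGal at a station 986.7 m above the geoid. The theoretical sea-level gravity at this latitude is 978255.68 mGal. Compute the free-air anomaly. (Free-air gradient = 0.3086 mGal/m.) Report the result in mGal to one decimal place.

Free-air correction = 0.3086 × 986.7 = 304.50 mGal
Free-air anomaly = 978058.28 − 978255.68 + (304.50) = 107.10 mGal

107.1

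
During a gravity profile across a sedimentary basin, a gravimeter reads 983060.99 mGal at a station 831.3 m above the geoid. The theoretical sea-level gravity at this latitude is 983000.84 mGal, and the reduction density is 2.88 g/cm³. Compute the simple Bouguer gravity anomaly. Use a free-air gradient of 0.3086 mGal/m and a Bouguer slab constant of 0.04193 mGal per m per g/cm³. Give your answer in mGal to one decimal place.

216.3

Free-air correction = 0.3086 × 831.3 = 256.54 mGal
Free-air anomaly = 983060.99 − 983000.84 + (256.54) = 316.69 mGal
Bouguer slab correction = 0.04193 × 2.88 × 831.3 = 100.39 mGal
Simple Bouguer anomaly = 316.69 − (100.39) = 216.30 mGal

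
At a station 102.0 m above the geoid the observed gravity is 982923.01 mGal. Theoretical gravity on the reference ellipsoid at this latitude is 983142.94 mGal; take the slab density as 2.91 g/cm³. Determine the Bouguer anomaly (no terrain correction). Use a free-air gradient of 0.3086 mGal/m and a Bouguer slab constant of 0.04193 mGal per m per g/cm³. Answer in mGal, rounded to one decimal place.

Free-air correction = 0.3086 × 102.0 = 31.48 mGal
Free-air anomaly = 982923.01 − 983142.94 + (31.48) = -188.45 mGal
Bouguer slab correction = 0.04193 × 2.91 × 102.0 = 12.45 mGal
Simple Bouguer anomaly = -188.45 − (12.45) = -200.90 mGal

-200.9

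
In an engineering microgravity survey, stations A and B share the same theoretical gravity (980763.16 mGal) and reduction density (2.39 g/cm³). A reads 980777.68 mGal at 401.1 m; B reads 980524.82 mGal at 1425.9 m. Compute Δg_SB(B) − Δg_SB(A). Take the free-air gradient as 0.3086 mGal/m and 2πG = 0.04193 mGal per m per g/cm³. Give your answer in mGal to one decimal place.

Δg_SB(A) = 980777.68 − 980763.16 + 0.3086×401.1 − 0.04193×2.39×401.1 = 98.10 mGal
Δg_SB(B) = 980524.82 − 980763.16 + 0.3086×1425.9 − 0.04193×2.39×1425.9 = 58.80 mGal
Difference = 58.80 − (98.10) = -39.30 mGal

-39.3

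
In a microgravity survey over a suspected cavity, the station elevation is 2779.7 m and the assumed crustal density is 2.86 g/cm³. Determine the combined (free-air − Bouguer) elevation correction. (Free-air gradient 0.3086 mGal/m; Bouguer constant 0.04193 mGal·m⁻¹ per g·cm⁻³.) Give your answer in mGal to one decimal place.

Combined gradient = 0.3086 − 0.04193 × 2.86 = 0.1886802 mGal/m
Combined elevation correction = 0.1886802 × 2779.7 = 524.5 mGal

524.5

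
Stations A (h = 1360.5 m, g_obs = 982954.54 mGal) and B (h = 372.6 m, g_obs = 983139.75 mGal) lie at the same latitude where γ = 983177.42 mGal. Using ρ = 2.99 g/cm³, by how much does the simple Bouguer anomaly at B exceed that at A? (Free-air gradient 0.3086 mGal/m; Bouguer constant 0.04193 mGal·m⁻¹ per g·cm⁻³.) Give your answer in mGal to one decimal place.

Δg_SB(A) = 982954.54 − 983177.42 + 0.3086×1360.5 − 0.04193×2.99×1360.5 = 26.40 mGal
Δg_SB(B) = 983139.75 − 983177.42 + 0.3086×372.6 − 0.04193×2.99×372.6 = 30.60 mGal
Difference = 30.60 − (26.40) = 4.20 mGal

4.2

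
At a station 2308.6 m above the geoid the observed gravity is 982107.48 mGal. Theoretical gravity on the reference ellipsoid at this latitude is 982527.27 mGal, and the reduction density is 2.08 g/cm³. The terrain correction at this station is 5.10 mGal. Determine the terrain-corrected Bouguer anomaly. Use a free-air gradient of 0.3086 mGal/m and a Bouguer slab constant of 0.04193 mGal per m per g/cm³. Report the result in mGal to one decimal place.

96.4

Free-air correction = 0.3086 × 2308.6 = 712.43 mGal
Free-air anomaly = 982107.48 − 982527.27 + (712.43) = 292.64 mGal
Bouguer slab correction = 0.04193 × 2.08 × 2308.6 = 201.34 mGal
Simple Bouguer anomaly = 292.64 − (201.34) = 91.30 mGal
Complete Bouguer anomaly = 91.30 + 5.10 = 96.40 mGal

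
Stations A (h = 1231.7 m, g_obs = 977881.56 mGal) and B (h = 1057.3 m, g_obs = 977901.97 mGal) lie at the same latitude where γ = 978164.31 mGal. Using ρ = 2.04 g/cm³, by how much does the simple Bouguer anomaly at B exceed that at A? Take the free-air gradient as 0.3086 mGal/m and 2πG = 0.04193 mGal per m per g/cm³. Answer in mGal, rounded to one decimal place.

-18.5

Δg_SB(A) = 977881.56 − 978164.31 + 0.3086×1231.7 − 0.04193×2.04×1231.7 = -8.00 mGal
Δg_SB(B) = 977901.97 − 978164.31 + 0.3086×1057.3 − 0.04193×2.04×1057.3 = -26.50 mGal
Difference = -26.50 − (-8.00) = -18.50 mGal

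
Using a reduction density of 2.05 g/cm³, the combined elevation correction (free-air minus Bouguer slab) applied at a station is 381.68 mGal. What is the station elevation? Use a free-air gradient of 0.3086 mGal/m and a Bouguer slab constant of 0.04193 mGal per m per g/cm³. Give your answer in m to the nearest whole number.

1714

Combined gradient = 0.3086 − 0.04193 × 2.05 = 0.2226435 mGal/m
h = 381.68 / 0.2226435 = 1714.31 m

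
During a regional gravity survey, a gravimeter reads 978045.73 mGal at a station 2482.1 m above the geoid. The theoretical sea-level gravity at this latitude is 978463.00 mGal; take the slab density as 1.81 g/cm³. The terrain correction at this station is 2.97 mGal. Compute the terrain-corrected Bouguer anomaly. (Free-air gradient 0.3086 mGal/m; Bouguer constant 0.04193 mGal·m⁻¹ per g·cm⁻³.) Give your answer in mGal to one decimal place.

Free-air correction = 0.3086 × 2482.1 = 765.98 mGal
Free-air anomaly = 978045.73 − 978463.00 + (765.98) = 348.71 mGal
Bouguer slab correction = 0.04193 × 1.81 × 2482.1 = 188.37 mGal
Simple Bouguer anomaly = 348.71 − (188.37) = 160.34 mGal
Complete Bouguer anomaly = 160.34 + 2.97 = 163.31 mGal

163.3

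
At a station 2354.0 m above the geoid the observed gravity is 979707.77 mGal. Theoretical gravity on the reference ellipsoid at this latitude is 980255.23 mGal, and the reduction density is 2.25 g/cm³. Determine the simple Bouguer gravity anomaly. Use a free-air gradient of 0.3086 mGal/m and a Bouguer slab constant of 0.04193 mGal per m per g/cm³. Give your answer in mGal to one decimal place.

Free-air correction = 0.3086 × 2354.0 = 726.44 mGal
Free-air anomaly = 979707.77 − 980255.23 + (726.44) = 178.98 mGal
Bouguer slab correction = 0.04193 × 2.25 × 2354.0 = 222.08 mGal
Simple Bouguer anomaly = 178.98 − (222.08) = -43.10 mGal

-43.1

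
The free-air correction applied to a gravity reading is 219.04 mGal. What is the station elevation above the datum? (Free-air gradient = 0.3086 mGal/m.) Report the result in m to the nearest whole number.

710

h = 219.04 / 0.3086 = 709.79 m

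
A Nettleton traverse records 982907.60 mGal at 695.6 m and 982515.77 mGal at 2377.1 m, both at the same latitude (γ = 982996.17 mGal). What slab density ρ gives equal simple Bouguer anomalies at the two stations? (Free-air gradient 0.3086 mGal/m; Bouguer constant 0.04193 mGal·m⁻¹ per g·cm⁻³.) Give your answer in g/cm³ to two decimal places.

1.80

Δg_obs = 982515.77 − 982907.60 = -391.83 mGal over Δh = 2377.1 − 695.6 = 1681.5 m
Equal Bouguer anomalies ⇒ Δg_obs + (0.3086 − 0.04193ρ)·Δh = 0
0.3086 − 0.04193ρ = −Δg_obs/Δh = 0.23302
ρ = (0.3086 − 0.23302) / 0.04193 = 1.80 g/cm³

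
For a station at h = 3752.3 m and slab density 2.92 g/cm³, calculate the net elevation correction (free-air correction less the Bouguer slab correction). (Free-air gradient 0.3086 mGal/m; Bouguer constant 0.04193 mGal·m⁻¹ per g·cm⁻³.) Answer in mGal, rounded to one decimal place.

Combined gradient = 0.3086 − 0.04193 × 2.92 = 0.1861644 mGal/m
Combined elevation correction = 0.1861644 × 3752.3 = 698.5 mGal

698.5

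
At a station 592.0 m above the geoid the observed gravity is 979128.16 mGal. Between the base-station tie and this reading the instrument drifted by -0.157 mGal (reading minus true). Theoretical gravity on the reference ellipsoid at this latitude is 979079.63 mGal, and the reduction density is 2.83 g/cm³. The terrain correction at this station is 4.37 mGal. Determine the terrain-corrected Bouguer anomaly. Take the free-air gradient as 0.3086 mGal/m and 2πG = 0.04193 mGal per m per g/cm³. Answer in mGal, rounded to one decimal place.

Drift-corrected reading = 979128.16 − (-0.157) = 979128.317 mGal
Free-air correction = 0.3086 × 592.0 = 182.69 mGal
Free-air anomaly = 979128.317 − 979079.63 + (182.69) = 231.377 mGal
Bouguer slab correction = 0.04193 × 2.83 × 592.0 = 70.25 mGal
Simple Bouguer anomaly = 231.377 − (70.25) = 161.127 mGal
Complete Bouguer anomaly = 161.127 + 4.37 = 165.497 mGal

165.5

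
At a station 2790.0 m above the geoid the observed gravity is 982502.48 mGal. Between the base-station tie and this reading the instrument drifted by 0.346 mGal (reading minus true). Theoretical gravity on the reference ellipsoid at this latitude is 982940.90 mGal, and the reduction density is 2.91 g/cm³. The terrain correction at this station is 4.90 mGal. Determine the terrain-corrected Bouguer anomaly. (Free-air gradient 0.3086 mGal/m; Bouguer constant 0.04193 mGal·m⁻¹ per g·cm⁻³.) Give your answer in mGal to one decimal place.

Drift-corrected reading = 982502.48 − (0.346) = 982502.134 mGal
Free-air correction = 0.3086 × 2790.0 = 860.99 mGal
Free-air anomaly = 982502.134 − 982940.90 + (860.99) = 422.224 mGal
Bouguer slab correction = 0.04193 × 2.91 × 2790.0 = 340.43 mGal
Simple Bouguer anomaly = 422.224 − (340.43) = 81.794 mGal
Complete Bouguer anomaly = 81.794 + 4.90 = 86.694 mGal

86.7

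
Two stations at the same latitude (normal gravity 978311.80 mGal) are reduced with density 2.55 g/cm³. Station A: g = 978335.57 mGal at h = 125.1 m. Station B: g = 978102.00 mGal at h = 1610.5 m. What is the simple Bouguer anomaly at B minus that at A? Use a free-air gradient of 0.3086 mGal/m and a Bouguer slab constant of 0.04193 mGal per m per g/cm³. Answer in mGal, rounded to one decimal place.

Δg_SB(A) = 978335.57 − 978311.80 + 0.3086×125.1 − 0.04193×2.55×125.1 = 49.00 mGal
Δg_SB(B) = 978102.00 − 978311.80 + 0.3086×1610.5 − 0.04193×2.55×1610.5 = 115.00 mGal
Difference = 115.00 − (49.00) = 66.00 mGal

66.0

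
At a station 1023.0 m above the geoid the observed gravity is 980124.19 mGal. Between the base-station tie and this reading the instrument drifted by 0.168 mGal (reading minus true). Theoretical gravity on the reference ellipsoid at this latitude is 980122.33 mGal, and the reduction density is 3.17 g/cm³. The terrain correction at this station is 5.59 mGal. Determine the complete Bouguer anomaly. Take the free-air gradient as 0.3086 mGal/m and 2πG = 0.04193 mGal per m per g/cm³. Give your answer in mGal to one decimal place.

187.0

Drift-corrected reading = 980124.19 − (0.168) = 980124.022 mGal
Free-air correction = 0.3086 × 1023.0 = 315.70 mGal
Free-air anomaly = 980124.022 − 980122.33 + (315.70) = 317.392 mGal
Bouguer slab correction = 0.04193 × 3.17 × 1023.0 = 135.98 mGal
Simple Bouguer anomaly = 317.392 − (135.98) = 181.412 mGal
Complete Bouguer anomaly = 181.412 + 5.59 = 187.002 mGal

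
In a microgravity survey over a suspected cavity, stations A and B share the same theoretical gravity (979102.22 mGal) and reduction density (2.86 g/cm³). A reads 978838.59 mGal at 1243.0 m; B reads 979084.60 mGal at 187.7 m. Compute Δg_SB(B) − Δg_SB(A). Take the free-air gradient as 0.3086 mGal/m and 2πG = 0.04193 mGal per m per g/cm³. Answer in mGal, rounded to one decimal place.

46.9

Δg_SB(A) = 978838.59 − 979102.22 + 0.3086×1243.0 − 0.04193×2.86×1243.0 = -29.10 mGal
Δg_SB(B) = 979084.60 − 979102.22 + 0.3086×187.7 − 0.04193×2.86×187.7 = 17.80 mGal
Difference = 17.80 − (-29.10) = 46.90 mGal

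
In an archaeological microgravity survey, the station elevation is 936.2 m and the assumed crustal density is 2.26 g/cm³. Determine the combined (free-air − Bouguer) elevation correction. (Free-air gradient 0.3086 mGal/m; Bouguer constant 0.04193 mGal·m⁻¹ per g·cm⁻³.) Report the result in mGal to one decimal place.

200.2

Combined gradient = 0.3086 − 0.04193 × 2.26 = 0.2138382 mGal/m
Combined elevation correction = 0.2138382 × 936.2 = 200.2 mGal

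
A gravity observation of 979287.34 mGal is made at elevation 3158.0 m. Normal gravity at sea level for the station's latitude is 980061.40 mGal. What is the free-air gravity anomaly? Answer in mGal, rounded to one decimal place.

200.5

Free-air correction = 0.3086 × 3158.0 = 974.56 mGal
Free-air anomaly = 979287.34 − 980061.40 + (974.56) = 200.50 mGal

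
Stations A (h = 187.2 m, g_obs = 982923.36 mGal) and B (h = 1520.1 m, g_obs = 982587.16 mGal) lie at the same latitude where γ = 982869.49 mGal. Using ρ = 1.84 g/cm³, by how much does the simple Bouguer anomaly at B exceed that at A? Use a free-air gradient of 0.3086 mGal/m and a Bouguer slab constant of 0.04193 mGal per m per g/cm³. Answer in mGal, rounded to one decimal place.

Δg_SB(A) = 982923.36 − 982869.49 + 0.3086×187.2 − 0.04193×1.84×187.2 = 97.20 mGal
Δg_SB(B) = 982587.16 − 982869.49 + 0.3086×1520.1 − 0.04193×1.84×1520.1 = 69.50 mGal
Difference = 69.50 − (97.20) = -27.70 mGal

-27.7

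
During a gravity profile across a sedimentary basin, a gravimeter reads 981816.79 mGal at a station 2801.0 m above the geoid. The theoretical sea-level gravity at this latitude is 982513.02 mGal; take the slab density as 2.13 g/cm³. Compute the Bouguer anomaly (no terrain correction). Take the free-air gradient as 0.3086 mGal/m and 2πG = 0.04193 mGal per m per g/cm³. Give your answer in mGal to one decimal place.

Free-air correction = 0.3086 × 2801.0 = 864.39 mGal
Free-air anomaly = 981816.79 − 982513.02 + (864.39) = 168.16 mGal
Bouguer slab correction = 0.04193 × 2.13 × 2801.0 = 250.16 mGal
Simple Bouguer anomaly = 168.16 − (250.16) = -82.00 mGal

-82.0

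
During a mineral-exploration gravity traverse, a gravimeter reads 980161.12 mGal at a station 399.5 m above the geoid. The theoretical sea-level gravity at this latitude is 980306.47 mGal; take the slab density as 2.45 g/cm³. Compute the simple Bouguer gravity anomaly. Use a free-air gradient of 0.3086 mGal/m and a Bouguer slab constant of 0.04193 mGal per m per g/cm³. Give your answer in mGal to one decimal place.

Free-air correction = 0.3086 × 399.5 = 123.29 mGal
Free-air anomaly = 980161.12 − 980306.47 + (123.29) = -22.06 mGal
Bouguer slab correction = 0.04193 × 2.45 × 399.5 = 41.04 mGal
Simple Bouguer anomaly = -22.06 − (41.04) = -63.10 mGal

-63.1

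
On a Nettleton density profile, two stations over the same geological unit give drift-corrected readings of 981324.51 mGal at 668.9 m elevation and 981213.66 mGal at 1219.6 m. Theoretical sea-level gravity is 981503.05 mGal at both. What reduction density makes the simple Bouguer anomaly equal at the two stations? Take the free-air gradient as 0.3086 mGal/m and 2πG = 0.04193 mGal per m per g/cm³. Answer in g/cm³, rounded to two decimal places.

2.56

Δg_obs = 981213.66 − 981324.51 = -110.85 mGal over Δh = 1219.6 − 668.9 = 550.7 m
Equal Bouguer anomalies ⇒ Δg_obs + (0.3086 − 0.04193ρ)·Δh = 0
0.3086 − 0.04193ρ = −Δg_obs/Δh = 0.20129
ρ = (0.3086 − 0.20129) / 0.04193 = 2.56 g/cm³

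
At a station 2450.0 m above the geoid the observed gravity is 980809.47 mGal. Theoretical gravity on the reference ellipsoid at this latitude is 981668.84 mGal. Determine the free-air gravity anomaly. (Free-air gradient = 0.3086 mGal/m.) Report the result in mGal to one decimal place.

-103.3

Free-air correction = 0.3086 × 2450.0 = 756.07 mGal
Free-air anomaly = 980809.47 − 981668.84 + (756.07) = -103.30 mGal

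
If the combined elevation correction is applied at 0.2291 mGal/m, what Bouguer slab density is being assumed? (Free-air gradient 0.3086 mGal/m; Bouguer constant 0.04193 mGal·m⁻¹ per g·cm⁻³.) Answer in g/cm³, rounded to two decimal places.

1.90

0.2291 = 0.3086 − 0.04193 × ρ
ρ = (0.3086 − 0.2291) / 0.04193 = 1.90 g/cm³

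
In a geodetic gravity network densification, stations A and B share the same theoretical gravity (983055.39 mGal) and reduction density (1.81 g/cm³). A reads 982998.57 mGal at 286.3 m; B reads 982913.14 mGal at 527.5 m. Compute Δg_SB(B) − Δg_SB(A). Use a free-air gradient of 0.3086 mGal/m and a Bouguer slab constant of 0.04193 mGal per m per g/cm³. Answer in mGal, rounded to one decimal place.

-29.3

Δg_SB(A) = 982998.57 − 983055.39 + 0.3086×286.3 − 0.04193×1.81×286.3 = 9.80 mGal
Δg_SB(B) = 982913.14 − 983055.39 + 0.3086×527.5 − 0.04193×1.81×527.5 = -19.50 mGal
Difference = -19.50 − (9.80) = -29.30 mGal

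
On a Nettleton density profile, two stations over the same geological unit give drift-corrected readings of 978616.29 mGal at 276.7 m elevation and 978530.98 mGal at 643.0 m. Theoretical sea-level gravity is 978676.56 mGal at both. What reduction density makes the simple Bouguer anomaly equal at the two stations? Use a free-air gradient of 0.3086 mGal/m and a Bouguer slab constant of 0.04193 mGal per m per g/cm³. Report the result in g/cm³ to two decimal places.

1.81

Δg_obs = 978530.98 − 978616.29 = -85.31 mGal over Δh = 643.0 − 276.7 = 366.3 m
Equal Bouguer anomalies ⇒ Δg_obs + (0.3086 − 0.04193ρ)·Δh = 0
0.3086 − 0.04193ρ = −Δg_obs/Δh = 0.23290
ρ = (0.3086 − 0.23290) / 0.04193 = 1.81 g/cm³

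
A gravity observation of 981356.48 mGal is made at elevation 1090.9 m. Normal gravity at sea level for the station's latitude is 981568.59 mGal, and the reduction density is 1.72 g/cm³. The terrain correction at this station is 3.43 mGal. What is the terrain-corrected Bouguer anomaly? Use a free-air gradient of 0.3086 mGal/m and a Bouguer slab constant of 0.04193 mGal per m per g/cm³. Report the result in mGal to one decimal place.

49.3

Free-air correction = 0.3086 × 1090.9 = 336.65 mGal
Free-air anomaly = 981356.48 − 981568.59 + (336.65) = 124.54 mGal
Bouguer slab correction = 0.04193 × 1.72 × 1090.9 = 78.68 mGal
Simple Bouguer anomaly = 124.54 − (78.68) = 45.86 mGal
Complete Bouguer anomaly = 45.86 + 3.43 = 49.29 mGal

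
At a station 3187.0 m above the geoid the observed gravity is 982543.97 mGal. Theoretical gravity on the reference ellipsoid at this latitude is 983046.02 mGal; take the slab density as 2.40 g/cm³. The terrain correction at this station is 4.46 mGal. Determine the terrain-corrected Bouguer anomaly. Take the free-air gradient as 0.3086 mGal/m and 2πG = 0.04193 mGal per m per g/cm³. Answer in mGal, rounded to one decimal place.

Free-air correction = 0.3086 × 3187.0 = 983.51 mGal
Free-air anomaly = 982543.97 − 983046.02 + (983.51) = 481.46 mGal
Bouguer slab correction = 0.04193 × 2.40 × 3187.0 = 320.71 mGal
Simple Bouguer anomaly = 481.46 − (320.71) = 160.75 mGal
Complete Bouguer anomaly = 160.75 + 4.46 = 165.21 mGal

165.2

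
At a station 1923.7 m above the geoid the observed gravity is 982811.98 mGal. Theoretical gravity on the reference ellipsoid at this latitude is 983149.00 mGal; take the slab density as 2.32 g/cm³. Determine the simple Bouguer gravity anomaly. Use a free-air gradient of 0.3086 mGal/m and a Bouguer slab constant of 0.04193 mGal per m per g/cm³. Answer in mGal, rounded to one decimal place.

69.5

Free-air correction = 0.3086 × 1923.7 = 593.65 mGal
Free-air anomaly = 982811.98 − 983149.00 + (593.65) = 256.63 mGal
Bouguer slab correction = 0.04193 × 2.32 × 1923.7 = 187.13 mGal
Simple Bouguer anomaly = 256.63 − (187.13) = 69.50 mGal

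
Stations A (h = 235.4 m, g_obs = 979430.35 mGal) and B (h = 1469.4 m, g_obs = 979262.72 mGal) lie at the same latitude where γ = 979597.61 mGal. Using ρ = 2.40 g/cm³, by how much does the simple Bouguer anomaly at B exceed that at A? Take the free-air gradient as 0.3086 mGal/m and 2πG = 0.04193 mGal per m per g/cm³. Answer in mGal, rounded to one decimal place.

Δg_SB(A) = 979430.35 − 979597.61 + 0.3086×235.4 − 0.04193×2.40×235.4 = -118.30 mGal
Δg_SB(B) = 979262.72 − 979597.61 + 0.3086×1469.4 − 0.04193×2.40×1469.4 = -29.30 mGal
Difference = -29.30 − (-118.30) = 89.00 mGal

89.0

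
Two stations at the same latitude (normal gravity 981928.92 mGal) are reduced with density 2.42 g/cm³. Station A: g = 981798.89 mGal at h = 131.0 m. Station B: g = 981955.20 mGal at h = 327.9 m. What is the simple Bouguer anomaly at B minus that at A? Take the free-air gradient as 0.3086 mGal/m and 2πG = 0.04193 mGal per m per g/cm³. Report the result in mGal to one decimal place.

197.1

Δg_SB(A) = 981798.89 − 981928.92 + 0.3086×131.0 − 0.04193×2.42×131.0 = -102.90 mGal
Δg_SB(B) = 981955.20 − 981928.92 + 0.3086×327.9 − 0.04193×2.42×327.9 = 94.20 mGal
Difference = 94.20 − (-102.90) = 197.10 mGal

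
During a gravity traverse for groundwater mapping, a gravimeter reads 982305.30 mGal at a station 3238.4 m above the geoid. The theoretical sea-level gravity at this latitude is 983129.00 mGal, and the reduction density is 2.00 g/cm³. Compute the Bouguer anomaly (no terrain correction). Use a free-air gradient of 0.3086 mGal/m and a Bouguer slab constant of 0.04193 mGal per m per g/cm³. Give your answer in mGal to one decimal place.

Free-air correction = 0.3086 × 3238.4 = 999.37 mGal
Free-air anomaly = 982305.30 − 983129.00 + (999.37) = 175.67 mGal
Bouguer slab correction = 0.04193 × 2.00 × 3238.4 = 271.57 mGal
Simple Bouguer anomaly = 175.67 − (271.57) = -95.90 mGal

-95.9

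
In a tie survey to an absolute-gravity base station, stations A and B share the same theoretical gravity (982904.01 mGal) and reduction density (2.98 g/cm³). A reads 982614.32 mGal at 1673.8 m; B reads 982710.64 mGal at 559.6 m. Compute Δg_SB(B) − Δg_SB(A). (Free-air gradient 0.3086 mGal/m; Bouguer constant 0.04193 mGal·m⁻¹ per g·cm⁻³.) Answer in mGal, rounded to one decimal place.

-108.3

Δg_SB(A) = 982614.32 − 982904.01 + 0.3086×1673.8 − 0.04193×2.98×1673.8 = 17.70 mGal
Δg_SB(B) = 982710.64 − 982904.01 + 0.3086×559.6 − 0.04193×2.98×559.6 = -90.60 mGal
Difference = -90.60 − (17.70) = -108.30 mGal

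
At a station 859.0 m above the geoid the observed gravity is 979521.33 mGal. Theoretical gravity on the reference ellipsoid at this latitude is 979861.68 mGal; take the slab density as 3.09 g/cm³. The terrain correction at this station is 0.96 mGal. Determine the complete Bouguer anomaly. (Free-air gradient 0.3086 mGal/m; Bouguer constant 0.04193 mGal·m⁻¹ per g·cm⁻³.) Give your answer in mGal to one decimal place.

Free-air correction = 0.3086 × 859.0 = 265.09 mGal
Free-air anomaly = 979521.33 − 979861.68 + (265.09) = -75.26 mGal
Bouguer slab correction = 0.04193 × 3.09 × 859.0 = 111.30 mGal
Simple Bouguer anomaly = -75.26 − (111.30) = -186.56 mGal
Complete Bouguer anomaly = -186.56 + 0.96 = -185.60 mGal

-185.6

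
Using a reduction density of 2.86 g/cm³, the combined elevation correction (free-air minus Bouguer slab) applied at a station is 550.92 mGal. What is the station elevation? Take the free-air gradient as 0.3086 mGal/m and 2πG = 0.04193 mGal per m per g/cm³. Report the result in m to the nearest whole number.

Combined gradient = 0.3086 − 0.04193 × 2.86 = 0.1886802 mGal/m
h = 550.92 / 0.1886802 = 2919.86 m

2920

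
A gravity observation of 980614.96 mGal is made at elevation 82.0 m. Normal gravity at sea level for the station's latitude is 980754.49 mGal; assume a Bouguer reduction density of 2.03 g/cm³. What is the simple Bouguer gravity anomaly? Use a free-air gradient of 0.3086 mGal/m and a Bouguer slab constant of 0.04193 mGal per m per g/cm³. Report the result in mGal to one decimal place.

Free-air correction = 0.3086 × 82.0 = 25.31 mGal
Free-air anomaly = 980614.96 − 980754.49 + (25.31) = -114.22 mGal
Bouguer slab correction = 0.04193 × 2.03 × 82.0 = 6.98 mGal
Simple Bouguer anomaly = -114.22 − (6.98) = -121.20 mGal

-121.2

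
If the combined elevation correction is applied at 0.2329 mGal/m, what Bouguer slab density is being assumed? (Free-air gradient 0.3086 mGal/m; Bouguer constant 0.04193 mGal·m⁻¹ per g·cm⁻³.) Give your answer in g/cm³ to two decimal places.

1.81

0.2329 = 0.3086 − 0.04193 × ρ
ρ = (0.3086 − 0.2329) / 0.04193 = 1.81 g/cm³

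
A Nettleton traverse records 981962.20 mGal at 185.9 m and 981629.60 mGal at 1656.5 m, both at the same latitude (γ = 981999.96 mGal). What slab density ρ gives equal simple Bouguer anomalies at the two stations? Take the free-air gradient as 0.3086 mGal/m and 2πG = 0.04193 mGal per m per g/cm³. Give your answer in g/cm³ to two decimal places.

1.97

Δg_obs = 981629.60 − 981962.20 = -332.60 mGal over Δh = 1656.5 − 185.9 = 1470.6 m
Equal Bouguer anomalies ⇒ Δg_obs + (0.3086 − 0.04193ρ)·Δh = 0
0.3086 − 0.04193ρ = −Δg_obs/Δh = 0.22617
ρ = (0.3086 − 0.22617) / 0.04193 = 1.97 g/cm³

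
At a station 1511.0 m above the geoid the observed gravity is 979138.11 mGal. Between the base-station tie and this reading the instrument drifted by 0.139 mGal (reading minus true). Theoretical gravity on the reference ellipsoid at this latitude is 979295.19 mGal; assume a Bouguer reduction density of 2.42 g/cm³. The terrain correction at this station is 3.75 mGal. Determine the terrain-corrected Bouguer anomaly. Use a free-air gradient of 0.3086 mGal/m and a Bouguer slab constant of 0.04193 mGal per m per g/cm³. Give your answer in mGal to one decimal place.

159.5

Drift-corrected reading = 979138.11 − (0.139) = 979137.971 mGal
Free-air correction = 0.3086 × 1511.0 = 466.29 mGal
Free-air anomaly = 979137.971 − 979295.19 + (466.29) = 309.071 mGal
Bouguer slab correction = 0.04193 × 2.42 × 1511.0 = 153.32 mGal
Simple Bouguer anomaly = 309.071 − (153.32) = 155.751 mGal
Complete Bouguer anomaly = 155.751 + 3.75 = 159.501 mGal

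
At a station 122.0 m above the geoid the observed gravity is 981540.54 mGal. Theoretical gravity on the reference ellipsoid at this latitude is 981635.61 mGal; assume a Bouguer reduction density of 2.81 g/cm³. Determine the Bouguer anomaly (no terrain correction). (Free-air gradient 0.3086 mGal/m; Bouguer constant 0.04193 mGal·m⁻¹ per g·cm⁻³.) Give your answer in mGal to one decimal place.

-71.8

Free-air correction = 0.3086 × 122.0 = 37.65 mGal
Free-air anomaly = 981540.54 − 981635.61 + (37.65) = -57.42 mGal
Bouguer slab correction = 0.04193 × 2.81 × 122.0 = 14.37 mGal
Simple Bouguer anomaly = -57.42 − (14.37) = -71.79 mGal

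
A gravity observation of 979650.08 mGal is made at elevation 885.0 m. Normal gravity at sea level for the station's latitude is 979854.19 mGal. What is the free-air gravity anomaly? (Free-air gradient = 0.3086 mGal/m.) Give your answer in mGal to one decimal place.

69.0

Free-air correction = 0.3086 × 885.0 = 273.11 mGal
Free-air anomaly = 979650.08 − 979854.19 + (273.11) = 69.00 mGal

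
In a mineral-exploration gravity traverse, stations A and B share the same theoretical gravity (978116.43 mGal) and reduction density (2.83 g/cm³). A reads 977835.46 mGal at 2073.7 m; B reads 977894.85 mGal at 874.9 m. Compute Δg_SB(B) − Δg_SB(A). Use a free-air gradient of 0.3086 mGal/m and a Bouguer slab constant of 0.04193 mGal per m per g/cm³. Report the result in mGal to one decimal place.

Δg_SB(A) = 977835.46 − 978116.43 + 0.3086×2073.7 − 0.04193×2.83×2073.7 = 112.90 mGal
Δg_SB(B) = 977894.85 − 978116.43 + 0.3086×874.9 − 0.04193×2.83×874.9 = -55.40 mGal
Difference = -55.40 − (112.90) = -168.30 mGal

-168.3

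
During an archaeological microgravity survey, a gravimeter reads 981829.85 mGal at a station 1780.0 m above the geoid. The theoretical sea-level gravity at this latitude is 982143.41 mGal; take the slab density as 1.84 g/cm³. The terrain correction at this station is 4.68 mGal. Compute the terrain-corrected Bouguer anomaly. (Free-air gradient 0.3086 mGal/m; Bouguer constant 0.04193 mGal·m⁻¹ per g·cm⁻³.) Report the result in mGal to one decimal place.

Free-air correction = 0.3086 × 1780.0 = 549.31 mGal
Free-air anomaly = 981829.85 − 982143.41 + (549.31) = 235.75 mGal
Bouguer slab correction = 0.04193 × 1.84 × 1780.0 = 137.33 mGal
Simple Bouguer anomaly = 235.75 − (137.33) = 98.42 mGal
Complete Bouguer anomaly = 98.42 + 4.68 = 103.10 mGal

103.1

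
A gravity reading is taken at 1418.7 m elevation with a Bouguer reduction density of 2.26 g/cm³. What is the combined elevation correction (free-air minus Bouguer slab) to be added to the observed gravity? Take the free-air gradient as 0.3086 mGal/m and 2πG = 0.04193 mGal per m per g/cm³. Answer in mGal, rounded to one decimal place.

303.4

Combined gradient = 0.3086 − 0.04193 × 2.26 = 0.2138382 mGal/m
Combined elevation correction = 0.2138382 × 1418.7 = 303.4 mGal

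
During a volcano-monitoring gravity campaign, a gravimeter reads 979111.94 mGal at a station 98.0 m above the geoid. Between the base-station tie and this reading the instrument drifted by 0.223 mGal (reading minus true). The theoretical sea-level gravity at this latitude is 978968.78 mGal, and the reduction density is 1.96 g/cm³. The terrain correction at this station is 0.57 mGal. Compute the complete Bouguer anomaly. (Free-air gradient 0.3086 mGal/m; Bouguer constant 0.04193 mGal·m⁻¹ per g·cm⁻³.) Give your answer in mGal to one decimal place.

Drift-corrected reading = 979111.94 − (0.223) = 979111.717 mGal
Free-air correction = 0.3086 × 98.0 = 30.24 mGal
Free-air anomaly = 979111.717 − 978968.78 + (30.24) = 173.177 mGal
Bouguer slab correction = 0.04193 × 1.96 × 98.0 = 8.05 mGal
Simple Bouguer anomaly = 173.177 − (8.05) = 165.127 mGal
Complete Bouguer anomaly = 165.127 + 0.57 = 165.697 mGal

165.7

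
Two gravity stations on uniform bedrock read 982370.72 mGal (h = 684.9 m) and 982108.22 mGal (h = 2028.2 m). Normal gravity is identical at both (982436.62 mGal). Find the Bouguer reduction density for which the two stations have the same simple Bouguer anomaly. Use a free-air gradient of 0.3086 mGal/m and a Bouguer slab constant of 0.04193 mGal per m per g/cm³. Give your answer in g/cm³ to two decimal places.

2.70

Δg_obs = 982108.22 − 982370.72 = -262.50 mGal over Δh = 2028.2 − 684.9 = 1343.3 m
Equal Bouguer anomalies ⇒ Δg_obs + (0.3086 − 0.04193ρ)·Δh = 0
0.3086 − 0.04193ρ = −Δg_obs/Δh = 0.19541
ρ = (0.3086 − 0.19541) / 0.04193 = 2.70 g/cm³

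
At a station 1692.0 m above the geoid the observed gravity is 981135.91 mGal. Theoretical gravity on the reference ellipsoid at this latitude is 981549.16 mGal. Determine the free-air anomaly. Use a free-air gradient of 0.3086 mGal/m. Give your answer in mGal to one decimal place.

Free-air correction = 0.3086 × 1692.0 = 522.15 mGal
Free-air anomaly = 981135.91 − 981549.16 + (522.15) = 108.90 mGal

108.9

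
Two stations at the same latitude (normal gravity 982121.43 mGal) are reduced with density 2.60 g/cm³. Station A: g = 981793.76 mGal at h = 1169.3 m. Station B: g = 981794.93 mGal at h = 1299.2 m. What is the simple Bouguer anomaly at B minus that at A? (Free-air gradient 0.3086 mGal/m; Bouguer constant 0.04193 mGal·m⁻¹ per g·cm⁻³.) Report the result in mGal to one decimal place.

Δg_SB(A) = 981793.76 − 982121.43 + 0.3086×1169.3 − 0.04193×2.60×1169.3 = -94.30 mGal
Δg_SB(B) = 981794.93 − 982121.43 + 0.3086×1299.2 − 0.04193×2.60×1299.2 = -67.20 mGal
Difference = -67.20 − (-94.30) = 27.10 mGal

27.1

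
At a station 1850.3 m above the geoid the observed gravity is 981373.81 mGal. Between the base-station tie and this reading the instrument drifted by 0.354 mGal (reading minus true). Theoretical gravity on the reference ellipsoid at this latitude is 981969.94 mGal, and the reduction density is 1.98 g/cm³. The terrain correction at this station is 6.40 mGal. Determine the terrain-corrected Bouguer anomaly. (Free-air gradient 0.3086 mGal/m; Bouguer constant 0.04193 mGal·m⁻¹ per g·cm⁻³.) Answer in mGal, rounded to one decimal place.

-172.7

Drift-corrected reading = 981373.81 − (0.354) = 981373.456 mGal
Free-air correction = 0.3086 × 1850.3 = 571.00 mGal
Free-air anomaly = 981373.456 − 981969.94 + (571.00) = -25.484 mGal
Bouguer slab correction = 0.04193 × 1.98 × 1850.3 = 153.61 mGal
Simple Bouguer anomaly = -25.484 − (153.61) = -179.094 mGal
Complete Bouguer anomaly = -179.094 + 6.40 = -172.694 mGal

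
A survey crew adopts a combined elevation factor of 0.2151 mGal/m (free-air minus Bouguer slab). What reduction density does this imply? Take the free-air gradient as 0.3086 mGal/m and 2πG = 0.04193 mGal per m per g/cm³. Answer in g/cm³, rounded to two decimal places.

0.2151 = 0.3086 − 0.04193 × ρ
ρ = (0.3086 − 0.2151) / 0.04193 = 2.23 g/cm³

2.23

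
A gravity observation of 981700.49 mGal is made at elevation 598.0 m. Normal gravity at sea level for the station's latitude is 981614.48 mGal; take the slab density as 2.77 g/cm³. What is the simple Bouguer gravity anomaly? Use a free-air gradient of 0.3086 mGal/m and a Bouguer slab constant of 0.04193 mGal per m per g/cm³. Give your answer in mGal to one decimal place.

Free-air correction = 0.3086 × 598.0 = 184.54 mGal
Free-air anomaly = 981700.49 − 981614.48 + (184.54) = 270.55 mGal
Bouguer slab correction = 0.04193 × 2.77 × 598.0 = 69.46 mGal
Simple Bouguer anomaly = 270.55 − (69.46) = 201.09 mGal

201.1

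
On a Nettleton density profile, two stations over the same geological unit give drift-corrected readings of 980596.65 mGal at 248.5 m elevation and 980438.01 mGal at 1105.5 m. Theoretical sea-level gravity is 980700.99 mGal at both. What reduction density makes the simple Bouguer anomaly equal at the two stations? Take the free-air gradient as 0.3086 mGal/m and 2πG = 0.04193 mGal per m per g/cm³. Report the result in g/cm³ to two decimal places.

Δg_obs = 980438.01 − 980596.65 = -158.64 mGal over Δh = 1105.5 − 248.5 = 857.0 m
Equal Bouguer anomalies ⇒ Δg_obs + (0.3086 − 0.04193ρ)·Δh = 0
0.3086 − 0.04193ρ = −Δg_obs/Δh = 0.18511
ρ = (0.3086 − 0.18511) / 0.04193 = 2.95 g/cm³

2.95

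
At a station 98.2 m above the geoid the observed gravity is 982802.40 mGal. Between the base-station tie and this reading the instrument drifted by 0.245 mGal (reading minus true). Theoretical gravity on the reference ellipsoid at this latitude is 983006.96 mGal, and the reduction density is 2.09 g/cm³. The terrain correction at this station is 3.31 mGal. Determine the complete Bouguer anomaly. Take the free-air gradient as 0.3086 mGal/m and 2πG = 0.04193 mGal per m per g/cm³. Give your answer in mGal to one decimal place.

-179.8

Drift-corrected reading = 982802.40 − (0.245) = 982802.155 mGal
Free-air correction = 0.3086 × 98.2 = 30.30 mGal
Free-air anomaly = 982802.155 − 983006.96 + (30.30) = -174.505 mGal
Bouguer slab correction = 0.04193 × 2.09 × 98.2 = 8.61 mGal
Simple Bouguer anomaly = -174.505 − (8.61) = -183.115 mGal
Complete Bouguer anomaly = -183.115 + 3.31 = -179.805 mGal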